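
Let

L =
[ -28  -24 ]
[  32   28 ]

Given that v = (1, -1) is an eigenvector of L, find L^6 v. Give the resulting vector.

(4096, -4096)

First find the eigenvalue: Lv = (-4, 4) = -4·(1, -1), so λ = -4.
Then L^6 v = λ^6·v = (-4)^6·(1, -1) = 4096·(1, -1) = (4096, -4096).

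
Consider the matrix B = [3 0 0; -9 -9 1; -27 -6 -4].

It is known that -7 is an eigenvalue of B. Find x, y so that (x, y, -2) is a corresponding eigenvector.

0, -1

We need (B + 7I)v = 0.
B + 7I = [[10, 0, 0], [-9, -2, 1], [-27, -6, 3]].
Row 1: (10)·x + (0)·y + (0)·-2 = 0
Row 2: (-9)·x + (-2)·y + (1)·-2 = 0
Row 3: (-27)·x + (-6)·y + (3)·-2 = 0
Solving gives x = 0, y = -1.
Check: B·(0, -1, -2) = (0, 7, 14) = -7·(0, -1, -2).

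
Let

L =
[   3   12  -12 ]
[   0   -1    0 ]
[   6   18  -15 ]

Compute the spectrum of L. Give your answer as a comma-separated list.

Set up det(sI - L) = 0.
Cofactor expansion gives p(s) = s^3 + 13s^2 + 39s + 27.
Since p(-3) = 0, s = -3 is a root.
Factor out (s + 3): p(s) = (s + 3)·(s^2 + 10s + 9).
The quadratic factors as (s + 9)·(s + 1).
Eigenvalues: -9, -3, -1.

-9, -3, -1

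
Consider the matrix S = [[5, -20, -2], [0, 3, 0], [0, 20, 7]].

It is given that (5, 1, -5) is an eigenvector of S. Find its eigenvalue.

3

Compute Sv: S·(5, 1, -5) = (15, 3, -15).
Since Sv = λv, compare component 1: 15 = λ·5, so λ = 3.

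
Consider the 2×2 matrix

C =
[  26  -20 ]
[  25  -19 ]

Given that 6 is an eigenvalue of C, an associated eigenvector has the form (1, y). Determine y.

We need (C - 6I)v = 0.
C - 6I = [[20, -20], [25, -25]].
Row 1: (20)·1 + (-20)·y = 0
Row 2: (25)·1 + (-25)·y = 0
Solving gives y = 1.
Check: C·(1, 1) = (6, 6) = 6·(1, 1).

1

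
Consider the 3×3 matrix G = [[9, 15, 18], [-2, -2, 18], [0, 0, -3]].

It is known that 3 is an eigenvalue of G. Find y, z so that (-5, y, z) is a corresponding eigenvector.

2, 0

We need (G - 3I)v = 0.
G - 3I = [[6, 15, 18], [-2, -5, 18], [0, 0, -6]].
Row 1: (6)·-5 + (15)·y + (18)·z = 0
Row 2: (-2)·-5 + (-5)·y + (18)·z = 0
Row 3: (0)·-5 + (0)·y + (-6)·z = 0
Solving gives y = 2, z = 0.
Check: G·(-5, 2, 0) = (-15, 6, 0) = 3·(-5, 2, 0).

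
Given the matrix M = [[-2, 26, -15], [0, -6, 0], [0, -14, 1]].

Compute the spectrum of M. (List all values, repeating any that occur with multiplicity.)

Compute the characteristic polynomial p(λ) = det(λI - M).
Expanding the 3×3 determinant: p(λ) = λ^3 + 7λ^2 + 4λ - 12.
Since p(1) = 0, λ = 1 is a root.
Dividing by (λ - 1) leaves λ^2 + 8λ + 12.
The quadratic factors as (λ + 6)·(λ + 2).
Eigenvalues: -6, -2, 1.

-6, -2, 1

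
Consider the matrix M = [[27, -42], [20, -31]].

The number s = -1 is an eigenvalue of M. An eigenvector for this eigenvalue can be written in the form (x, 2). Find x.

We need (M + 1I)v = 0.
M + 1I = [[28, -42], [20, -30]].
Row 1: (28)·x + (-42)·2 = 0
Row 2: (20)·x + (-30)·2 = 0
Solving gives x = 3.
Check: M·(3, 2) = (-3, -2) = -1·(3, 2).

3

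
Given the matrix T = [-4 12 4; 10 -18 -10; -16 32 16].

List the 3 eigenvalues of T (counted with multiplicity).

The characteristic polynomial is p(r) = det(rI - T).
Expanding along the first row, p(r) = r^3 + 6r^2 - 16r.
Since p(0) = 0, r = 0 is a root.
Factor out r: p(r) = r·(r^2 + 6r - 16).
The quadratic factors as (r + 8)·(r - 2).
Eigenvalues: -8, 0, 2.

-8, 0, 2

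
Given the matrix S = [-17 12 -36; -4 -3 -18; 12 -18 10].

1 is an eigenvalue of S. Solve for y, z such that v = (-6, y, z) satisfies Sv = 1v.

We need (S - 1I)v = 0.
S - 1I = [[-18, 12, -36], [-4, -4, -18], [12, -18, 9]].
Row 1: (-18)·-6 + (12)·y + (-36)·z = 0
Row 2: (-4)·-6 + (-4)·y + (-18)·z = 0
Row 3: (12)·-6 + (-18)·y + (9)·z = 0
Solving gives y = -3, z = 2.
Check: S·(-6, -3, 2) = (-6, -3, 2) = 1·(-6, -3, 2).

-3, 2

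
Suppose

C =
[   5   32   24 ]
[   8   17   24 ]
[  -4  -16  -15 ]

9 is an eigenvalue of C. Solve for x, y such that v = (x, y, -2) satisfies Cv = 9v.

4, 2

We need (C - 9I)v = 0.
C - 9I = [[-4, 32, 24], [8, 8, 24], [-4, -16, -24]].
Row 1: (-4)·x + (32)·y + (24)·-2 = 0
Row 2: (8)·x + (8)·y + (24)·-2 = 0
Row 3: (-4)·x + (-16)·y + (-24)·-2 = 0
Solving gives x = 4, y = 2.
Check: C·(4, 2, -2) = (36, 18, -18) = 9·(4, 2, -2).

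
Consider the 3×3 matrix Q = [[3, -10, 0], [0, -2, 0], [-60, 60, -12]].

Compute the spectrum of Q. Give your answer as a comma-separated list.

The characteristic polynomial is p(t) = det(tI - Q).
Expanding along the first row, p(t) = t^3 + 11t^2 - 18t - 72.
Since p(-2) = 0, t = -2 is a root.
Dividing by (t + 2) leaves t^2 + 9t - 36.
The quadratic factors as (t + 12)·(t - 3).
Eigenvalues: -12, -2, 3.

-12, -2, 3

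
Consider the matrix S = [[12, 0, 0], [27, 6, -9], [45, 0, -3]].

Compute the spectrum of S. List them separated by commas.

-3, 6, 12

The characteristic polynomial is p(λ) = det(λI - S).
Expanding the 3×3 determinant: p(λ) = λ^3 - 15λ^2 + 18λ + 216.
Rational-root test: λ = -3 gives p(-3) = 0.
Dividing by (λ + 3) leaves λ^2 - 18λ + 72.
The quadratic factors as (λ - 6)·(λ - 12).
Eigenvalues: -3, 6, 12.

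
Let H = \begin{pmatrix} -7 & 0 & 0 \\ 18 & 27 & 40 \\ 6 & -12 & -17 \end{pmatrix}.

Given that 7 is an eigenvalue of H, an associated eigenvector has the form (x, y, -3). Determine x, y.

0, 6

We need (H - 7I)v = 0.
H - 7I = [[-14, 0, 0], [18, 20, 40], [6, -12, -24]].
Row 1: (-14)·x + (0)·y + (0)·-3 = 0
Row 2: (18)·x + (20)·y + (40)·-3 = 0
Row 3: (6)·x + (-12)·y + (-24)·-3 = 0
Solving gives x = 0, y = 6.
Check: H·(0, 6, -3) = (0, 42, -21) = 7·(0, 6, -3).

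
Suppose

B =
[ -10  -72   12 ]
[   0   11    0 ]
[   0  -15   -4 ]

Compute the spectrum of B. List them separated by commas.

-10, -4, 11

Set up det(λI - B) = 0.
Cofactor expansion gives p(λ) = λ^3 + 3λ^2 - 114λ - 440.
Rational-root test: λ = 11 gives p(11) = 0.
Dividing by (λ - 11) leaves λ^2 + 14λ + 40.
The quadratic factors as (λ + 10)·(λ + 4).
Eigenvalues: -10, -4, 11.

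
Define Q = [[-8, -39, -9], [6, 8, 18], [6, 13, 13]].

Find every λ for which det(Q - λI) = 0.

-5, 8, 10

The characteristic polynomial is p(t) = det(tI - Q).
Expanding along the first row, p(t) = t^3 - 13t^2 - 10t + 400.
Since p(8) = 0, t = 8 is a root.
Dividing by (t - 8) leaves t^2 - 5t - 50.
The quadratic factors as (t + 5)·(t - 10).
Eigenvalues: -5, 8, 10.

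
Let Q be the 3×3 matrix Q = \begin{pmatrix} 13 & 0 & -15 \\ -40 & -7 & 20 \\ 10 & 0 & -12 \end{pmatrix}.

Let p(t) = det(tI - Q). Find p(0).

p(0) = det(0·I − Q) = det(−Q) = (−1)^3·det(Q).
det(Q) = 42, so p(0) = -42.

-42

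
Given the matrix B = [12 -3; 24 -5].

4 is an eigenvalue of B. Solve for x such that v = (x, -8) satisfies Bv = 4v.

-3

We need (B - 4I)v = 0.
B - 4I = [[8, -3], [24, -9]].
Row 1: (8)·x + (-3)·-8 = 0
Row 2: (24)·x + (-9)·-8 = 0
Solving gives x = -3.
Check: B·(-3, -8) = (-12, -32) = 4·(-3, -8).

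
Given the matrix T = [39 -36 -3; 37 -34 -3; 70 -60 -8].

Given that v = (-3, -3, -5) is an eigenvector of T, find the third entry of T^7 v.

640

First find the eigenvalue: Tv = (6, 6, 10) = -2·(-3, -3, -5), so λ = -2.
Then T^7 v = λ^7·v = (-2)^7·(-3, -3, -5) = -128·(-3, -3, -5) = (384, 384, 640).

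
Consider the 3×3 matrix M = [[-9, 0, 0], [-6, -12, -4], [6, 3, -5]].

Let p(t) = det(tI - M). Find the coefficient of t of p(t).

p(t) = t^3 + 26t^2 + 225t + 648.
The coefficient of t is 225.

225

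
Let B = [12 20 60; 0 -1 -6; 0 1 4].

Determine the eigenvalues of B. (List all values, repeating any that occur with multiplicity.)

1, 2, 12

Set up det(lambda·I - B) = 0.
Cofactor expansion gives p(lambda) = lambda^3 - 15·lambda^2 + 38·lambda - 24.
Rational-root test: lambda = 2 gives p(2) = 0.
Factor out (lambda - 2): p(lambda) = (lambda - 2)·(lambda^2 - 13·lambda + 12).
The quadratic factors as (lambda - 1)·(lambda - 12).
Eigenvalues: 1, 2, 12.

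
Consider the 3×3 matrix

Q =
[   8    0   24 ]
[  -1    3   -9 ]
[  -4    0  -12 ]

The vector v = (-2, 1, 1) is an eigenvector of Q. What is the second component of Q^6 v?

4096

First find the eigenvalue: Qv = (8, -4, -4) = -4·(-2, 1, 1), so λ = -4.
Then Q^6 v = λ^6·v = (-4)^6·(-2, 1, 1) = 4096·(-2, 1, 1) = (-8192, 4096, 4096).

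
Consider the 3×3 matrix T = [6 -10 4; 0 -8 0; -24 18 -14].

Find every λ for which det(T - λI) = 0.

-8, -6, -2

Set up det(tI - T) = 0.
Expanding the 3×3 determinant: p(t) = t^3 + 16t^2 + 76t + 96.
Since p(-6) = 0, t = -6 is a root.
Factor out (t + 6): p(t) = (t + 6)·(t^2 + 10t + 16).
The quadratic factors as (t + 8)·(t + 2).
Eigenvalues: -8, -6, -2.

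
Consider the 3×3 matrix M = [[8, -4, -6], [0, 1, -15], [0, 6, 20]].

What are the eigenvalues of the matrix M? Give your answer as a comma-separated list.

8, 10, 11

Compute the characteristic polynomial p(μ) = det(μI - M).
Cofactor expansion gives p(μ) = μ^3 - 29μ^2 + 278μ - 880.
Try μ = 8: p(8) = 0, so 8 is a root.
Dividing by (μ - 8) leaves μ^2 - 21μ + 110.
The quadratic factors as (μ - 10)·(μ - 11).
Eigenvalues: 8, 10, 11.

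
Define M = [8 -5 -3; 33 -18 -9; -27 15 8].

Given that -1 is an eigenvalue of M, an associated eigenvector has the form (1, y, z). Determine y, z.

We need (M + 1I)v = 0.
M + 1I = [[9, -5, -3], [33, -17, -9], [-27, 15, 9]].
Row 1: (9)·1 + (-5)·y + (-3)·z = 0
Row 2: (33)·1 + (-17)·y + (-9)·z = 0
Row 3: (-27)·1 + (15)·y + (9)·z = 0
Solving gives y = 3, z = -2.
Check: M·(1, 3, -2) = (-1, -3, 2) = -1·(1, 3, -2).

3, -2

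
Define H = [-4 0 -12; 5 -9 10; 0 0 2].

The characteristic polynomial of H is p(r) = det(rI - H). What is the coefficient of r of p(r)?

p(r) = r^3 + 11r^2 + 10r - 72.
The coefficient of r is 10.

10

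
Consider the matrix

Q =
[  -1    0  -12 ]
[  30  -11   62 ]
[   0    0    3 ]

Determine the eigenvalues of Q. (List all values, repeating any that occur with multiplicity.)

-11, -1, 3

Compute the characteristic polynomial p(λ) = det(λI - Q).
Expanding the 3×3 determinant: p(λ) = λ^3 + 9λ^2 - 25λ - 33.
Since p(3) = 0, λ = 3 is a root.
Dividing by (λ - 3) leaves λ^2 + 12λ + 11.
The quadratic factors as (λ + 11)·(λ + 1).
Eigenvalues: -11, -1, 3.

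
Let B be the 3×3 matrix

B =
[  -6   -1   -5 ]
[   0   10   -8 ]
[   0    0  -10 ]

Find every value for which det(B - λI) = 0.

B is upper triangular, so its eigenvalues are the diagonal entries.
Diagonal: -6, 10, -10.

-10, -6, 10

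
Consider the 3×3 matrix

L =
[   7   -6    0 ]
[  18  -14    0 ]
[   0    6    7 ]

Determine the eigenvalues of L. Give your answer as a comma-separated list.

-5, -2, 7

Compute the characteristic polynomial p(r) = det(rI - L).
Expanding the 3×3 determinant: p(r) = r^3 - 39r - 70.
Try r = -2: p(-2) = 0, so -2 is a root.
Factor out (r + 2): p(r) = (r + 2)·(r^2 - 2r - 35).
The quadratic factors as (r + 5)·(r - 7).
Eigenvalues: -5, -2, 7.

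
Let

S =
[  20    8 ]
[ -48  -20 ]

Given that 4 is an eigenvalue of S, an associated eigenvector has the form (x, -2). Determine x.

1

We need (S - 4I)v = 0.
S - 4I = [[16, 8], [-48, -24]].
Row 1: (16)·x + (8)·-2 = 0
Row 2: (-48)·x + (-24)·-2 = 0
Solving gives x = 1.
Check: S·(1, -2) = (4, -8) = 4·(1, -2).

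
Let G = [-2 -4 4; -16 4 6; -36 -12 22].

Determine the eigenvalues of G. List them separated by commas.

The characteristic polynomial is p(λ) = det(λI - G).
Expanding along the first row, p(λ) = λ^3 - 24λ^2 + 188λ - 480.
Since p(6) = 0, λ = 6 is a root.
Factor out (λ - 6): p(λ) = (λ - 6)·(λ^2 - 18λ + 80).
The quadratic factors as (λ - 8)·(λ - 10).
Eigenvalues: 6, 8, 10.

6, 8, 10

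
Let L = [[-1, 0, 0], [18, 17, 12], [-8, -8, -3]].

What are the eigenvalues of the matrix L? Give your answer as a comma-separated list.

Set up det(λI - L) = 0.
Expanding the 3×3 determinant: p(λ) = λ^3 - 13λ^2 + 31λ + 45.
Try λ = 9: p(9) = 0, so 9 is a root.
Dividing by (λ - 9) leaves λ^2 - 4λ - 5.
The quadratic factors as (λ + 1)·(λ - 5).
Eigenvalues: -1, 5, 9.

-1, 5, 9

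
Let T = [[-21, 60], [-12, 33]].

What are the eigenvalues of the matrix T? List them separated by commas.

det(T - sI) = (-21 - s)(33 - s) - (60)·(-12) = s^2 - 12s + 27.
This factors as (s - 3)·(s - 9) = 0.
Eigenvalues: 3, 9.

3, 9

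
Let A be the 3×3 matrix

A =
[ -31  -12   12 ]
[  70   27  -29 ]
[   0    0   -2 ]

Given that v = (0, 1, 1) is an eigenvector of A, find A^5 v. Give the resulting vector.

(0, -32, -32)

First find the eigenvalue: Av = (0, -2, -2) = -2·(0, 1, 1), so λ = -2.
Then A^5 v = λ^5·v = (-2)^5·(0, 1, 1) = -32·(0, 1, 1) = (0, -32, -32).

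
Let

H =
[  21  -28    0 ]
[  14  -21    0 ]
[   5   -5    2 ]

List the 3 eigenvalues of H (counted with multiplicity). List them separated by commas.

Compute the characteristic polynomial p(λ) = det(λI - H).
Expanding along the first row, p(λ) = λ^3 - 2λ^2 - 49λ + 98.
Since p(2) = 0, λ = 2 is a root.
Factor out (λ - 2): p(λ) = (λ - 2)·(λ^2 - 49).
The quadratic factors as (λ + 7)·(λ - 7).
Eigenvalues: -7, 2, 7.

-7, 2, 7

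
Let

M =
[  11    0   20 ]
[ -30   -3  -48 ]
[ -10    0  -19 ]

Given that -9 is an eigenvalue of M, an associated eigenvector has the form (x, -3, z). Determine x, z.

We need (M + 9I)v = 0.
M + 9I = [[20, 0, 20], [-30, 6, -48], [-10, 0, -10]].
Row 1: (20)·x + (0)·-3 + (20)·z = 0
Row 2: (-30)·x + (6)·-3 + (-48)·z = 0
Row 3: (-10)·x + (0)·-3 + (-10)·z = 0
Solving gives x = 1, z = -1.
Check: M·(1, -3, -1) = (-9, 27, 9) = -9·(1, -3, -1).

1, -1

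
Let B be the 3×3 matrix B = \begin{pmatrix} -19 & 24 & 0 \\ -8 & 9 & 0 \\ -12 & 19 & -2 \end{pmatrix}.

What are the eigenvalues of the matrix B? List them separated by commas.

Set up det(rI - B) = 0.
Cofactor expansion gives p(r) = r^3 + 12r^2 + 41r + 42.
Try r = -7: p(-7) = 0, so -7 is a root.
Dividing by (r + 7) leaves r^2 + 5r + 6.
The quadratic factors as (r + 3)·(r + 2).
Eigenvalues: -7, -3, -2.

-7, -3, -2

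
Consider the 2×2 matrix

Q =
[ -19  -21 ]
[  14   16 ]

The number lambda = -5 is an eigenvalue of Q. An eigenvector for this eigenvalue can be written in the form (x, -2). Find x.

3

We need (Q + 5I)v = 0.
Q + 5I = [[-14, -21], [14, 21]].
Row 1: (-14)·x + (-21)·-2 = 0
Row 2: (14)·x + (21)·-2 = 0
Solving gives x = 3.
Check: Q·(3, -2) = (-15, 10) = -5·(3, -2).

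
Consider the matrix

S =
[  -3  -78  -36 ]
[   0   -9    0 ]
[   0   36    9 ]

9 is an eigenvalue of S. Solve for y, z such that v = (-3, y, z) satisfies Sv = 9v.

We need (S - 9I)v = 0.
S - 9I = [[-12, -78, -36], [0, -18, 0], [0, 36, 0]].
Row 1: (-12)·-3 + (-78)·y + (-36)·z = 0
Row 2: (0)·-3 + (-18)·y + (0)·z = 0
Row 3: (0)·-3 + (36)·y + (0)·z = 0
Solving gives y = 0, z = 1.
Check: S·(-3, 0, 1) = (-27, 0, 9) = 9·(-3, 0, 1).

0, 1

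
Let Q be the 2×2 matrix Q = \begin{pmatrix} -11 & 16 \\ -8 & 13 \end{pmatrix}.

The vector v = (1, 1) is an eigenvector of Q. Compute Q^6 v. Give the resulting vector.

(15625, 15625)

First find the eigenvalue: Qv = (5, 5) = 5·(1, 1), so λ = 5.
Then Q^6 v = λ^6·v = 5^6·(1, 1) = 15625·(1, 1) = (15625, 15625).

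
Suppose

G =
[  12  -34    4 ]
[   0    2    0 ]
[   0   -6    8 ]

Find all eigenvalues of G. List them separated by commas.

Set up det(λI - G) = 0.
Cofactor expansion gives p(λ) = λ^3 - 22λ^2 + 136λ - 192.
Try λ = 2: p(2) = 0, so 2 is a root.
Factor out (λ - 2): p(λ) = (λ - 2)·(λ^2 - 20λ + 96).
The quadratic factors as (λ - 8)·(λ - 12).
Eigenvalues: 2, 8, 12.

2, 8, 12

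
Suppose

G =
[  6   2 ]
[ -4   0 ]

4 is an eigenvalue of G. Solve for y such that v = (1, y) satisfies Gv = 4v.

-1

We need (G - 4I)v = 0.
G - 4I = [[2, 2], [-4, -4]].
Row 1: (2)·1 + (2)·y = 0
Row 2: (-4)·1 + (-4)·y = 0
Solving gives y = -1.
Check: G·(1, -1) = (4, -4) = 4·(1, -1).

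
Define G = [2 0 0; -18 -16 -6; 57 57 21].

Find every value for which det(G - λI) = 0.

2, 2, 3

Compute the characteristic polynomial p(λ) = det(λI - G).
Expanding along the first row, p(λ) = λ^3 - 7λ^2 + 16λ - 12.
Try λ = 2: p(2) = 0, so 2 is a root.
Factor out (λ - 2): p(λ) = (λ - 2)·(λ^2 - 5λ + 6).
The quadratic factors as (λ - 2)·(λ - 3).
Eigenvalues: 2, 2, 3.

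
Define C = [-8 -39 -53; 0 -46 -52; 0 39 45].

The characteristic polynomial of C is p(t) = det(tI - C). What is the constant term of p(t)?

p(t) = t^3 + 9t^2 - 34t - 336.
The constant term is -336.

-336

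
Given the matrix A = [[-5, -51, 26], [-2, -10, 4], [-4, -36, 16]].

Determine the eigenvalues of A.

The characteristic polynomial is p(λ) = det(λI - A).
Cofactor expansion gives p(λ) = λ^3 - λ^2 - 44λ - 96.
Rational-root test: λ = 8 gives p(8) = 0.
Factor out (λ - 8): p(λ) = (λ - 8)·(λ^2 + 7λ + 12).
The quadratic factors as (λ + 4)·(λ + 3).
Eigenvalues: -4, -3, 8.

-4, -3, 8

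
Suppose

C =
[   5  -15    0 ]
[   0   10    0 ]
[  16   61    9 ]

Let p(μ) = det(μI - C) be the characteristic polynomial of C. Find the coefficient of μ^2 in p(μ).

The coefficient of μ^2 of det(μI - C) is −trace(C).
trace(C) = (5) + (10) + (9) = 24, so the coefficient is -24.

-24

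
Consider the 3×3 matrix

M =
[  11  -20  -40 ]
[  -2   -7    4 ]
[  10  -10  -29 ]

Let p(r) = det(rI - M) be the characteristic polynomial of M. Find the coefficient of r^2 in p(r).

The coefficient of r^2 of det(rI - M) is −trace(M).
trace(M) = (11) + (-7) + (-29) = -25, so the coefficient is 25.

25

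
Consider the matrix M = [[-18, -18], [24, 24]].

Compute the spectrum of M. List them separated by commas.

0, 6

det(M - sI) = (-18 - s)(24 - s) - (-18)·(24) = s^2 - 6s.
This factors as s·(s - 6) = 0.
Eigenvalues: 0, 6.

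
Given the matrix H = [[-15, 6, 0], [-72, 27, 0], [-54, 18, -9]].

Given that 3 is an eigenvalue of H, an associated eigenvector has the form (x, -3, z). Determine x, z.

-1, 0

We need (H - 3I)v = 0.
H - 3I = [[-18, 6, 0], [-72, 24, 0], [-54, 18, -12]].
Row 1: (-18)·x + (6)·-3 + (0)·z = 0
Row 2: (-72)·x + (24)·-3 + (0)·z = 0
Row 3: (-54)·x + (18)·-3 + (-12)·z = 0
Solving gives x = -1, z = 0.
Check: H·(-1, -3, 0) = (-3, -9, 0) = 3·(-1, -3, 0).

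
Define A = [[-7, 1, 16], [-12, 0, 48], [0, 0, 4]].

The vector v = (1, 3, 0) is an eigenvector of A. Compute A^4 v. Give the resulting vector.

First find the eigenvalue: Av = (-4, -12, 0) = -4·(1, 3, 0), so λ = -4.
Then A^4 v = λ^4·v = (-4)^4·(1, 3, 0) = 256·(1, 3, 0) = (256, 768, 0).

(256, 768, 0)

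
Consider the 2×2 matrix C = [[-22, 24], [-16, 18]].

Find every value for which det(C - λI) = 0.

det(C - μI) = (-22 - μ)(18 - μ) - (24)·(-16) = μ^2 + 4μ - 12.
This factors as (μ + 6)·(μ - 2) = 0.
Eigenvalues: -6, 2.

-6, 2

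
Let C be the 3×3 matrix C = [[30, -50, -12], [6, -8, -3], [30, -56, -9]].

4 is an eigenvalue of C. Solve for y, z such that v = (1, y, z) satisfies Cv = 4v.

1, -2

We need (C - 4I)v = 0.
C - 4I = [[26, -50, -12], [6, -12, -3], [30, -56, -13]].
Row 1: (26)·1 + (-50)·y + (-12)·z = 0
Row 2: (6)·1 + (-12)·y + (-3)·z = 0
Row 3: (30)·1 + (-56)·y + (-13)·z = 0
Solving gives y = 1, z = -2.
Check: C·(1, 1, -2) = (4, 4, -8) = 4·(1, 1, -2).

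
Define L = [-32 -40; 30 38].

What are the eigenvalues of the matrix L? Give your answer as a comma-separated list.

-2, 8

det(L - sI) = (-32 - s)(38 - s) - (-40)·(30) = s^2 - 6s - 16.
This factors as (s + 2)·(s - 8) = 0.
Eigenvalues: -2, 8.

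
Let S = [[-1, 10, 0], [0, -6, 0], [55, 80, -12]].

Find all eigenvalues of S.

-12, -6, -1

Set up det(rI - S) = 0.
Expanding along the first row, p(r) = r^3 + 19r^2 + 90r + 72.
Try r = -6: p(-6) = 0, so -6 is a root.
Factor out (r + 6): p(r) = (r + 6)·(r^2 + 13r + 12).
The quadratic factors as (r + 12)·(r + 1).
Eigenvalues: -12, -6, -1.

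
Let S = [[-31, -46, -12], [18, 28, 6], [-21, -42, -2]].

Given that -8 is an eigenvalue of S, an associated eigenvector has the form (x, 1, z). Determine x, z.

We need (S + 8I)v = 0.
S + 8I = [[-23, -46, -12], [18, 36, 6], [-21, -42, 6]].
Row 1: (-23)·x + (-46)·1 + (-12)·z = 0
Row 2: (18)·x + (36)·1 + (6)·z = 0
Row 3: (-21)·x + (-42)·1 + (6)·z = 0
Solving gives x = -2, z = 0.
Check: S·(-2, 1, 0) = (16, -8, 0) = -8·(-2, 1, 0).

-2, 0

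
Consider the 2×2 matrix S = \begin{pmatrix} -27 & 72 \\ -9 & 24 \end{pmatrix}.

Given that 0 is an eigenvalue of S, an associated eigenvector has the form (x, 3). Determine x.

8

We need (S)v = 0.
S = [[-27, 72], [-9, 24]].
Row 1: (-27)·x + (72)·3 = 0
Row 2: (-9)·x + (24)·3 = 0
Solving gives x = 8.
Check: S·(8, 3) = (0, 0) = 0·(8, 3).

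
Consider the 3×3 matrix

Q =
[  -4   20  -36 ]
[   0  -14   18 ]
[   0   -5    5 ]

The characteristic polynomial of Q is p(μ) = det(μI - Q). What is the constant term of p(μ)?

80

p(μ) = μ^3 + 13μ^2 + 56μ + 80.
The constant term is 80.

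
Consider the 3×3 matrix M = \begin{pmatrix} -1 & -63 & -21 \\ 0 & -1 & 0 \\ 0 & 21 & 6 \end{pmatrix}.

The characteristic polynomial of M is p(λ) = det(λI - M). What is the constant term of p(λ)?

-6

p(λ) = λ^3 - 4λ^2 - 11λ - 6.
The constant term is -6.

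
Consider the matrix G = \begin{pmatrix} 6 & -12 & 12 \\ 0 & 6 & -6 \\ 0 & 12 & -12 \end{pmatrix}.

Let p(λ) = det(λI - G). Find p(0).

0

p(0) = det(0·I − G) = det(−G) = (−1)^3·det(G).
det(G) = 0, so p(0) = 0.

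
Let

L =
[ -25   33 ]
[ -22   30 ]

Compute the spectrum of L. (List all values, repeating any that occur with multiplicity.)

-3, 8

det(L - λI) = (-25 - λ)(30 - λ) - (33)·(-22) = λ^2 - 5λ - 24.
This factors as (λ + 3)·(λ - 8) = 0.
Eigenvalues: -3, 8.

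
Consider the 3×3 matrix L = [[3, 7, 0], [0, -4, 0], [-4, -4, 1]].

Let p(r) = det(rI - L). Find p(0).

12

p(0) = det(0·I − L) = det(−L) = (−1)^3·det(L).
det(L) = -12, so p(0) = 12.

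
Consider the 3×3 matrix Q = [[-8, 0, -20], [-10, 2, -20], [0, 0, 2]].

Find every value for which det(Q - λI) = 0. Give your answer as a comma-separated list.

-8, 2, 2

Compute the characteristic polynomial p(lambda) = det(lambda·I - Q).
Expanding along the first row, p(lambda) = lambda^3 + 4·lambda^2 - 28·lambda + 32.
Since p(2) = 0, lambda = 2 is a root.
Dividing by (lambda - 2) leaves lambda^2 + 6·lambda - 16.
The quadratic factors as (lambda + 8)·(lambda - 2).
Eigenvalues: -8, 2, 2.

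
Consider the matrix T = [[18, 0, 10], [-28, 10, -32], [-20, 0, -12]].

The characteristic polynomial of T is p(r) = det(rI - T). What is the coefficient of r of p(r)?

p(r) = r^3 - 16r^2 + 44r + 160.
The coefficient of r is 44.

44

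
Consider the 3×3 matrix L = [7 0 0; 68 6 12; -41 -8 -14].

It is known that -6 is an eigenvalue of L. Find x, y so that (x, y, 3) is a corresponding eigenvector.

We need (L + 6I)v = 0.
L + 6I = [[13, 0, 0], [68, 12, 12], [-41, -8, -8]].
Row 1: (13)·x + (0)·y + (0)·3 = 0
Row 2: (68)·x + (12)·y + (12)·3 = 0
Row 3: (-41)·x + (-8)·y + (-8)·3 = 0
Solving gives x = 0, y = -3.
Check: L·(0, -3, 3) = (0, 18, -18) = -6·(0, -3, 3).

0, -3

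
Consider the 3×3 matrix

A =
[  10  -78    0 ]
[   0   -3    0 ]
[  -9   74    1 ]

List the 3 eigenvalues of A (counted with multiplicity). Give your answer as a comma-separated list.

The characteristic polynomial is p(s) = det(sI - A).
Expanding the 3×3 determinant: p(s) = s^3 - 8s^2 - 23s + 30.
Rational-root test: s = -3 gives p(-3) = 0.
Factor out (s + 3): p(s) = (s + 3)·(s^2 - 11s + 10).
The quadratic factors as (s - 1)·(s - 10).
Eigenvalues: -3, 1, 10.

-3, 1, 10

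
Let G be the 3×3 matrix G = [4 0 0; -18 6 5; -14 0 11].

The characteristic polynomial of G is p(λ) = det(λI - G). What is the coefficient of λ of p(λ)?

p(λ) = λ^3 - 21λ^2 + 134λ - 264.
The coefficient of λ is 134.

134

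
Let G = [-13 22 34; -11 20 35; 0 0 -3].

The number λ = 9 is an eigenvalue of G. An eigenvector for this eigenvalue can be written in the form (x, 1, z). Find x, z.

1, 0

We need (G - 9I)v = 0.
G - 9I = [[-22, 22, 34], [-11, 11, 35], [0, 0, -12]].
Row 1: (-22)·x + (22)·1 + (34)·z = 0
Row 2: (-11)·x + (11)·1 + (35)·z = 0
Row 3: (0)·x + (0)·1 + (-12)·z = 0
Solving gives x = 1, z = 0.
Check: G·(1, 1, 0) = (9, 9, 0) = 9·(1, 1, 0).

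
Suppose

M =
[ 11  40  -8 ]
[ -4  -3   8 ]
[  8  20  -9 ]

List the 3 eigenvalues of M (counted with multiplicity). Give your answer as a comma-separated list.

-5, -3, 7

Compute the characteristic polynomial p(s) = det(sI - M).
Expanding the 3×3 determinant: p(s) = s^3 + s^2 - 41s - 105.
Rational-root test: s = -5 gives p(-5) = 0.
Factor out (s + 5): p(s) = (s + 5)·(s^2 - 4s - 21).
The quadratic factors as (s + 3)·(s - 7).
Eigenvalues: -5, -3, 7.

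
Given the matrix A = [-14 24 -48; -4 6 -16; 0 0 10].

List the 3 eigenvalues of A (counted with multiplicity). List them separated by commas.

The characteristic polynomial is p(lambda) = det(lambda·I - A).
Cofactor expansion gives p(lambda) = lambda^3 - 2·lambda^2 - 68·lambda - 120.
Rational-root test: lambda = -2 gives p(-2) = 0.
Dividing by (lambda + 2) leaves lambda^2 - 4·lambda - 60.
The quadratic factors as (lambda + 6)·(lambda - 10).
Eigenvalues: -6, -2, 10.

-6, -2, 10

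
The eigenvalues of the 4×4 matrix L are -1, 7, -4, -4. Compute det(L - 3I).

-784

If L has eigenvalues -1, 7, -4, -4, then L - 3I has eigenvalues -4, 4, -7, -7.
det(L - 3I) = (-4) · (4) · (-7) · (-7) = -784.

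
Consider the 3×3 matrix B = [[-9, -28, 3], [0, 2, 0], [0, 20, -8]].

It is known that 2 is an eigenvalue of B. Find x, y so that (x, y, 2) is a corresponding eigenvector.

We need (B - 2I)v = 0.
B - 2I = [[-11, -28, 3], [0, 0, 0], [0, 20, -10]].
Row 1: (-11)·x + (-28)·y + (3)·2 = 0
Row 2: (0)·x + (0)·y + (0)·2 = 0
Row 3: (0)·x + (20)·y + (-10)·2 = 0
Solving gives x = -2, y = 1.
Check: B·(-2, 1, 2) = (-4, 2, 4) = 2·(-2, 1, 2).

-2, 1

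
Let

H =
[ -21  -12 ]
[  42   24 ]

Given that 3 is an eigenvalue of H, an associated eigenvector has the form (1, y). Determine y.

-2

We need (H - 3I)v = 0.
H - 3I = [[-24, -12], [42, 21]].
Row 1: (-24)·1 + (-12)·y = 0
Row 2: (42)·1 + (21)·y = 0
Solving gives y = -2.
Check: H·(1, -2) = (3, -6) = 3·(1, -2).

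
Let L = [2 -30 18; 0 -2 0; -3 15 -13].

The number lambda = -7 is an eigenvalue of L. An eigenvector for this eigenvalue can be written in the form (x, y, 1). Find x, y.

We need (L + 7I)v = 0.
L + 7I = [[9, -30, 18], [0, 5, 0], [-3, 15, -6]].
Row 1: (9)·x + (-30)·y + (18)·1 = 0
Row 2: (0)·x + (5)·y + (0)·1 = 0
Row 3: (-3)·x + (15)·y + (-6)·1 = 0
Solving gives x = -2, y = 0.
Check: L·(-2, 0, 1) = (14, 0, -7) = -7·(-2, 0, 1).

-2, 0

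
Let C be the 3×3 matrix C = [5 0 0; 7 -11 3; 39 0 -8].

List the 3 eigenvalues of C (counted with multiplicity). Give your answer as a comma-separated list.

The characteristic polynomial is p(r) = det(rI - C).
Cofactor expansion gives p(r) = r^3 + 14r^2 - 7r - 440.
Since p(-8) = 0, r = -8 is a root.
Factor out (r + 8): p(r) = (r + 8)·(r^2 + 6r - 55).
The quadratic factors as (r + 11)·(r - 5).
Eigenvalues: -11, -8, 5.

-11, -8, 5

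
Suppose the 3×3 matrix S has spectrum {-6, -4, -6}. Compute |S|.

det(S) is the product of the eigenvalues: (-6) · (-4) · (-6) = -144.

-144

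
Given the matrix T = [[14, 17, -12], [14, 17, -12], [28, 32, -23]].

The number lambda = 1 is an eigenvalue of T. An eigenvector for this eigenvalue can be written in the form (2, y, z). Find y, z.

2, 5

We need (T - 1I)v = 0.
T - 1I = [[13, 17, -12], [14, 16, -12], [28, 32, -24]].
Row 1: (13)·2 + (17)·y + (-12)·z = 0
Row 2: (14)·2 + (16)·y + (-12)·z = 0
Row 3: (28)·2 + (32)·y + (-24)·z = 0
Solving gives y = 2, z = 5.
Check: T·(2, 2, 5) = (2, 2, 5) = 1·(2, 2, 5).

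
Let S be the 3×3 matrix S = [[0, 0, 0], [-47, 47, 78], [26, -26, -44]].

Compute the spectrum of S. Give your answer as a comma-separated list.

Set up det(tI - S) = 0.
Expanding along the first row, p(t) = t^3 - 3t^2 - 40t.
Rational-root test: t = 0 gives p(0) = 0.
Factor out t: p(t) = t·(t^2 - 3t - 40).
The quadratic factors as (t + 5)·(t - 8).
Eigenvalues: -5, 0, 8.

-5, 0, 8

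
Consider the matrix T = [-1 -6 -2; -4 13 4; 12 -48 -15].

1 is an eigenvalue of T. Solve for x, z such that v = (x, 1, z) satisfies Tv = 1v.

0, -3

We need (T - 1I)v = 0.
T - 1I = [[-2, -6, -2], [-4, 12, 4], [12, -48, -16]].
Row 1: (-2)·x + (-6)·1 + (-2)·z = 0
Row 2: (-4)·x + (12)·1 + (4)·z = 0
Row 3: (12)·x + (-48)·1 + (-16)·z = 0
Solving gives x = 0, z = -3.
Check: T·(0, 1, -3) = (0, 1, -3) = 1·(0, 1, -3).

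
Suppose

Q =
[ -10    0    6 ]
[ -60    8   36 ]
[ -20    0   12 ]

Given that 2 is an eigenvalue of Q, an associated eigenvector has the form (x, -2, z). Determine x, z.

We need (Q - 2I)v = 0.
Q - 2I = [[-12, 0, 6], [-60, 6, 36], [-20, 0, 10]].
Row 1: (-12)·x + (0)·-2 + (6)·z = 0
Row 2: (-60)·x + (6)·-2 + (36)·z = 0
Row 3: (-20)·x + (0)·-2 + (10)·z = 0
Solving gives x = 1, z = 2.
Check: Q·(1, -2, 2) = (2, -4, 4) = 2·(1, -2, 2).

1, 2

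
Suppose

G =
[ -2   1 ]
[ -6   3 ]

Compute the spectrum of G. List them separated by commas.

0, 1

det(G - sI) = (-2 - s)(3 - s) - (1)·(-6) = s^2 - s.
This factors as s·(s - 1) = 0.
Eigenvalues: 0, 1.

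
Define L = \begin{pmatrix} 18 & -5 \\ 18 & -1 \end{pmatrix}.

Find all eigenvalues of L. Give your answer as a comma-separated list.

det(L - lambda·I) = (18 - lambda)(-1 - lambda) - (-5)·(18) = lambda^2 - 17·lambda + 72.
This factors as (lambda - 8)·(lambda - 9) = 0.
Eigenvalues: 8, 9.

8, 9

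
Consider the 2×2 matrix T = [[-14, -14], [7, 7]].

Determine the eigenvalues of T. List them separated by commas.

-7, 0

det(T - rI) = (-14 - r)(7 - r) - (-14)·(7) = r^2 + 7r.
This factors as (r + 7)·r = 0.
Eigenvalues: -7, 0.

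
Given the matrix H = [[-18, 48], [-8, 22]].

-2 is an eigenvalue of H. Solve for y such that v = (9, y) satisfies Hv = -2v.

We need (H + 2I)v = 0.
H + 2I = [[-16, 48], [-8, 24]].
Row 1: (-16)·9 + (48)·y = 0
Row 2: (-8)·9 + (24)·y = 0
Solving gives y = 3.
Check: H·(9, 3) = (-18, -6) = -2·(9, 3).

3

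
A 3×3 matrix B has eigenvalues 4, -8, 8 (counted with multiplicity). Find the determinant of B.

det(B) is the product of the eigenvalues: (4) · (-8) · (8) = -256.

-256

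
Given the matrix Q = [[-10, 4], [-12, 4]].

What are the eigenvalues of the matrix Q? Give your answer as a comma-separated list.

det(Q - rI) = (-10 - r)(4 - r) - (4)·(-12) = r^2 + 6r + 8.
This factors as (r + 4)·(r + 2) = 0.
Eigenvalues: -4, -2.

-4, -2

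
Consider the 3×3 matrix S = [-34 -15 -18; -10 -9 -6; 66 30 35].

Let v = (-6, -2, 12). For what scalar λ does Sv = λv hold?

-3

Compute Sv: S·(-6, -2, 12) = (18, 6, -36).
Since Sv = λv, compare component 1: 18 = λ·-6, so λ = -3.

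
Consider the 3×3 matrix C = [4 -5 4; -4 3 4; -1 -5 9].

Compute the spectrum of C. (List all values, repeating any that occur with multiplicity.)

Compute the characteristic polynomial p(s) = det(sI - C).
Expanding the 3×3 determinant: p(s) = s^3 - 16s^2 + 79s - 120.
Since p(3) = 0, s = 3 is a root.
Dividing by (s - 3) leaves s^2 - 13s + 40.
The quadratic factors as (s - 5)·(s - 8).
Eigenvalues: 3, 5, 8.

3, 5, 8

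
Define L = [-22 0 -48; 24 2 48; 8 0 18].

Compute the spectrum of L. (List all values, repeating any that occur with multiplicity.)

Set up det(λI - L) = 0.
Expanding along the first row, p(λ) = λ^3 + 2λ^2 - 20λ + 24.
Rational-root test: λ = -6 gives p(-6) = 0.
Dividing by (λ + 6) leaves λ^2 - 4λ + 4.
The quadratic factor is (λ - 2)^2.
Eigenvalues: -6, 2, 2.

-6, 2, 2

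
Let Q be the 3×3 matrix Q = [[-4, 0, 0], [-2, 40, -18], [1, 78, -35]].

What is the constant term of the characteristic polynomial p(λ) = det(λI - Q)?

16

p(0) = det(0·I − Q) = det(−Q) = (−1)^3·det(Q).
det(Q) = -16, so p(0) = 16.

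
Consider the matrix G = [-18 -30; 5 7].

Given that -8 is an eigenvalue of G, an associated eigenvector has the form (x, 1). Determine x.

-3

We need (G + 8I)v = 0.
G + 8I = [[-10, -30], [5, 15]].
Row 1: (-10)·x + (-30)·1 = 0
Row 2: (5)·x + (15)·1 = 0
Solving gives x = -3.
Check: G·(-3, 1) = (24, -8) = -8·(-3, 1).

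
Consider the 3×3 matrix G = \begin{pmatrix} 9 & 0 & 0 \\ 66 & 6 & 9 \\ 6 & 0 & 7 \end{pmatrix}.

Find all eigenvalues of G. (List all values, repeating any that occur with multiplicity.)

The characteristic polynomial is p(t) = det(tI - G).
Expanding along the first row, p(t) = t^3 - 22t^2 + 159t - 378.
Try t = 9: p(9) = 0, so 9 is a root.
Factor out (t - 9): p(t) = (t - 9)·(t^2 - 13t + 42).
The quadratic factors as (t - 6)·(t - 7).
Eigenvalues: 6, 7, 9.

6, 7, 9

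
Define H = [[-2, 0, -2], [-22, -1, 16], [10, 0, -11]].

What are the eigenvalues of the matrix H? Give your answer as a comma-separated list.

-7, -6, -1

Set up det(rI - H) = 0.
Expanding the 3×3 determinant: p(r) = r^3 + 14r^2 + 55r + 42.
Rational-root test: r = -1 gives p(-1) = 0.
Dividing by (r + 1) leaves r^2 + 13r + 42.
The quadratic factors as (r + 7)·(r + 6).
Eigenvalues: -7, -6, -1.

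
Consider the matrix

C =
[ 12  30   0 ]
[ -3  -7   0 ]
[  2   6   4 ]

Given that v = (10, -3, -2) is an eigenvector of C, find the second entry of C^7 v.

-6561

First find the eigenvalue: Cv = (30, -9, -6) = 3·(10, -3, -2), so λ = 3.
Then C^7 v = λ^7·v = 3^7·(10, -3, -2) = 2187·(10, -3, -2) = (21870, -6561, -4374).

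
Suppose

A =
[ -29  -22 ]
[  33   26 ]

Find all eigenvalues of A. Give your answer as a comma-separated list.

-7, 4

det(A - lambda·I) = (-29 - lambda)(26 - lambda) - (-22)·(33) = lambda^2 + 3·lambda - 28.
This factors as (lambda + 7)·(lambda - 4) = 0.
Eigenvalues: -7, 4.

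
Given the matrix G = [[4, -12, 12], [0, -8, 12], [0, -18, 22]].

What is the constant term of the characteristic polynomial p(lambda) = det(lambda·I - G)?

-160

p(0) = det(0·I − G) = det(−G) = (−1)^3·det(G).
det(G) = 160, so p(0) = -160.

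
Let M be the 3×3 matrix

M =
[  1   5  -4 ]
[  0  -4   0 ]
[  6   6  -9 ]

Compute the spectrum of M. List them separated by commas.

-5, -4, -3

Set up det(lambda·I - M) = 0.
Cofactor expansion gives p(lambda) = lambda^3 + 12·lambda^2 + 47·lambda + 60.
Since p(-3) = 0, lambda = -3 is a root.
Factor out (lambda + 3): p(lambda) = (lambda + 3)·(lambda^2 + 9·lambda + 20).
The quadratic factors as (lambda + 5)·(lambda + 4).
Eigenvalues: -5, -4, -3.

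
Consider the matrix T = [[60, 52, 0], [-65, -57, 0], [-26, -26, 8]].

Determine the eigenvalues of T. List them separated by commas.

-5, 8, 8

The characteristic polynomial is p(t) = det(tI - T).
Expanding the 3×3 determinant: p(t) = t^3 - 11t^2 - 16t + 320.
Try t = -5: p(-5) = 0, so -5 is a root.
Factor out (t + 5): p(t) = (t + 5)·(t^2 - 16t + 64).
The quadratic factor is (t - 8)^2.
Eigenvalues: -5, 8, 8.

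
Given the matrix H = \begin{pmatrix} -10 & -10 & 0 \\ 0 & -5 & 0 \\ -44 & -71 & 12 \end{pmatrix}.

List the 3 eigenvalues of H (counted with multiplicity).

-10, -5, 12

The characteristic polynomial is p(t) = det(tI - H).
Expanding the 3×3 determinant: p(t) = t^3 + 3t^2 - 130t - 600.
Try t = -5: p(-5) = 0, so -5 is a root.
Factor out (t + 5): p(t) = (t + 5)·(t^2 - 2t - 120).
The quadratic factors as (t + 10)·(t - 12).
Eigenvalues: -10, -5, 12.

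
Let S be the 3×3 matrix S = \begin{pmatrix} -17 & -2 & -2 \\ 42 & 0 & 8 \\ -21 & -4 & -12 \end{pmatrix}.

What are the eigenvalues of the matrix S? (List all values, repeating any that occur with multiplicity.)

-11, -10, -8

The characteristic polynomial is p(μ) = det(μI - S).
Cofactor expansion gives p(μ) = μ^3 + 29μ^2 + 278μ + 880.
Since p(-8) = 0, μ = -8 is a root.
Factor out (μ + 8): p(μ) = (μ + 8)·(μ^2 + 21μ + 110).
The quadratic factors as (μ + 11)·(μ + 10).
Eigenvalues: -11, -10, -8.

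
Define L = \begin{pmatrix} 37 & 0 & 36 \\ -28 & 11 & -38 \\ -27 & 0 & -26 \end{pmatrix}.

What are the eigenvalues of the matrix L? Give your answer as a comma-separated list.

Set up det(λI - L) = 0.
Expanding the 3×3 determinant: p(λ) = λ^3 - 22λ^2 + 131λ - 110.
Try λ = 1: p(1) = 0, so 1 is a root.
Factor out (λ - 1): p(λ) = (λ - 1)·(λ^2 - 21λ + 110).
The quadratic factors as (λ - 10)·(λ - 11).
Eigenvalues: 1, 10, 11.

1, 10, 11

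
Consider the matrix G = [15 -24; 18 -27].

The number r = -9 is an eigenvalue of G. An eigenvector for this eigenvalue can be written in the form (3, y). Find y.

We need (G + 9I)v = 0.
G + 9I = [[24, -24], [18, -18]].
Row 1: (24)·3 + (-24)·y = 0
Row 2: (18)·3 + (-18)·y = 0
Solving gives y = 3.
Check: G·(3, 3) = (-27, -27) = -9·(3, 3).

3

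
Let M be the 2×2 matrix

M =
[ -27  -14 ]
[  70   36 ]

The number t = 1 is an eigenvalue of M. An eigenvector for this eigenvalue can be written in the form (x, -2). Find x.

1

We need (M - 1I)v = 0.
M - 1I = [[-28, -14], [70, 35]].
Row 1: (-28)·x + (-14)·-2 = 0
Row 2: (70)·x + (35)·-2 = 0
Solving gives x = 1.
Check: M·(1, -2) = (1, -2) = 1·(1, -2).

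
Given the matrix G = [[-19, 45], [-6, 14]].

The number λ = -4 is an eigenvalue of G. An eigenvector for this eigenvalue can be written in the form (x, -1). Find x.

We need (G + 4I)v = 0.
G + 4I = [[-15, 45], [-6, 18]].
Row 1: (-15)·x + (45)·-1 = 0
Row 2: (-6)·x + (18)·-1 = 0
Solving gives x = -3.
Check: G·(-3, -1) = (12, 4) = -4·(-3, -1).

-3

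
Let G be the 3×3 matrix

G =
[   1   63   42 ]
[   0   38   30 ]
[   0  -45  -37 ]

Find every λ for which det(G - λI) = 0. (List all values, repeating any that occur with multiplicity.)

-7, 1, 8

The characteristic polynomial is p(λ) = det(λI - G).
Expanding along the first row, p(λ) = λ^3 - 2λ^2 - 55λ + 56.
Since p(1) = 0, λ = 1 is a root.
Factor out (λ - 1): p(λ) = (λ - 1)·(λ^2 - λ - 56).
The quadratic factors as (λ + 7)·(λ - 8).
Eigenvalues: -7, 1, 8.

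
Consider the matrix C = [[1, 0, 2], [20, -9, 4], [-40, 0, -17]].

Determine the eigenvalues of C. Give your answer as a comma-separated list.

Set up det(λI - C) = 0.
Cofactor expansion gives p(λ) = λ^3 + 25λ^2 + 207λ + 567.
Try λ = -9: p(-9) = 0, so -9 is a root.
Factor out (λ + 9): p(λ) = (λ + 9)·(λ^2 + 16λ + 63).
The quadratic factors as (λ + 9)·(λ + 7).
Eigenvalues: -9, -9, -7.

-9, -9, -7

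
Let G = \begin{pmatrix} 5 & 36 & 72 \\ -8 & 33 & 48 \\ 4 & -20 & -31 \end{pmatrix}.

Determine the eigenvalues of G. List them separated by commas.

-7, 5, 9

The characteristic polynomial is p(λ) = det(λI - G).
Expanding along the first row, p(λ) = λ^3 - 7λ^2 - 53λ + 315.
Rational-root test: λ = 5 gives p(5) = 0.
Factor out (λ - 5): p(λ) = (λ - 5)·(λ^2 - 2λ - 63).
The quadratic factors as (λ + 7)·(λ - 9).
Eigenvalues: -7, 5, 9.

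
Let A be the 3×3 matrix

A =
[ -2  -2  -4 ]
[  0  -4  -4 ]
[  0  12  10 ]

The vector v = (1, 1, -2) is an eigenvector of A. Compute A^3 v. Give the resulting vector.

First find the eigenvalue: Av = (4, 4, -8) = 4·(1, 1, -2), so λ = 4.
Then A^3 v = λ^3·v = 4^3·(1, 1, -2) = 64·(1, 1, -2) = (64, 64, -128).

(64, 64, -128)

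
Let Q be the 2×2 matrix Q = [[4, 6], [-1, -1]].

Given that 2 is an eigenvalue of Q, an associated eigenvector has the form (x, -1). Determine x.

3

We need (Q - 2I)v = 0.
Q - 2I = [[2, 6], [-1, -3]].
Row 1: (2)·x + (6)·-1 = 0
Row 2: (-1)·x + (-3)·-1 = 0
Solving gives x = 3.
Check: Q·(3, -1) = (6, -2) = 2·(3, -1).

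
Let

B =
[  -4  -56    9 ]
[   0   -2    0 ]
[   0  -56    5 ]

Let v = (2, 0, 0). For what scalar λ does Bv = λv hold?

-4

Compute Bv: B·(2, 0, 0) = (-8, 0, 0).
Since Bv = λv, compare component 1: -8 = λ·2, so λ = -4.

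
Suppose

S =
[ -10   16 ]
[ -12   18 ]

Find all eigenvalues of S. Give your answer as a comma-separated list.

2, 6

det(S - rI) = (-10 - r)(18 - r) - (16)·(-12) = r^2 - 8r + 12.
This factors as (r - 2)·(r - 6) = 0.
Eigenvalues: 2, 6.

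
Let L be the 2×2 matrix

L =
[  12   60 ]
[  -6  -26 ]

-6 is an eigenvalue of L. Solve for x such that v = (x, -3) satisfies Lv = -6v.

10

We need (L + 6I)v = 0.
L + 6I = [[18, 60], [-6, -20]].
Row 1: (18)·x + (60)·-3 = 0
Row 2: (-6)·x + (-20)·-3 = 0
Solving gives x = 10.
Check: L·(10, -3) = (-60, 18) = -6·(10, -3).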